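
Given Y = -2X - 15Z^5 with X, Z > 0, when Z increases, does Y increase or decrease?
Y decreases

Taking the partial derivative:
∂Y/∂Z = -75Z^4

∂Y/∂Z = -75Z^4 < 0 (assuming positive values)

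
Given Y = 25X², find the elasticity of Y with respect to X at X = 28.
Elasticity = 2

Elasticity = (dY/dX) · (X/Y)

dY/dX = 50·X
At X = 28: dY/dX = 1400, Y = 19600

Elasticity = 1400 · (28 / 19600) = 2

Interpretation: for a small percentage change in X, the percentage change in Y is approximately 2.00 times as large.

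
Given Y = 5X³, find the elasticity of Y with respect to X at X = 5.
Elasticity = 3

Elasticity = (dY/dX) · (X/Y)

dY/dX = 15·X²
At X = 5: dY/dX = 375, Y = 625

Elasticity = 375 · (5 / 625) = 3

Interpretation: for a small percentage change in X, the percentage change in Y is approximately 3.00 times as large.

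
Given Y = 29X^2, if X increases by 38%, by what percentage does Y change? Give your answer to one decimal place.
90.4%

For Y = 29X^2:
If X → X(1 + 0.38)
Then Y → Y · (1 + 0.38)^2
     = Y · 1.9044

Percentage change = ((1 + 0.38)^2 − 1) × 100% ≈ 90.4%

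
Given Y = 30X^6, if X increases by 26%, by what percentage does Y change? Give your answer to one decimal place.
300.2%

For Y = 30X^6:
If X → X(1 + 0.26)
Then Y → Y · (1 + 0.26)^6
     ≈ Y · 4.0015

Percentage change = ((1 + 0.26)^6 − 1) × 100% ≈ 300.2%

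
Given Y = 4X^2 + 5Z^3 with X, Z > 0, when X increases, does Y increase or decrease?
Y increases

Taking the partial derivative:
∂Y/∂X = 8X

∂Y/∂X = 8X > 0 (assuming positive values)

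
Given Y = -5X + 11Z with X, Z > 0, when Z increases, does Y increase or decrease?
Y increases

Taking the partial derivative:
∂Y/∂Z = 11

∂Y/∂Z = 11 > 0 (assuming positive values)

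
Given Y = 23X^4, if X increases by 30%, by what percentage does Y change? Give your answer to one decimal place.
185.6%

For Y = 23X^4:
If X → X(1 + 0.3)
Then Y → Y · (1 + 0.3)^4
     = Y · 2.8561

Percentage change = ((1 + 0.3)^4 − 1) × 100% ≈ 185.6%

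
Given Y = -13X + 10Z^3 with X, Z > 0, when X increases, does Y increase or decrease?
Y decreases

Taking the partial derivative:
∂Y/∂X = -13

∂Y/∂X = -13 < 0 (assuming positive values)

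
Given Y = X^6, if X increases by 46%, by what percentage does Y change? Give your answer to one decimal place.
868.5%

For Y = X^6:
If X → X(1 + 0.46)
Then Y → Y · (1 + 0.46)^6
     ≈ Y · 9.6854

Percentage change = ((1 + 0.46)^6 − 1) × 100% ≈ 868.5%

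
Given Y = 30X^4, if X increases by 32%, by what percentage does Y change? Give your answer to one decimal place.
203.6%

For Y = 30X^4:
If X → X(1 + 0.32)
Then Y → Y · (1 + 0.32)^4
     ≈ Y · 3.0360

Percentage change = ((1 + 0.32)^4 − 1) × 100% ≈ 203.6%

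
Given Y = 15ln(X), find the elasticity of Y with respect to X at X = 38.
Elasticity = 1/ln(38) ≈ 0.2749

Elasticity = (dY/dX) · (X/Y)

dY/dX = 15/X
At X = 38: dY/dX = 15/38, Y = 15·ln(38)

Elasticity = (15/38) · (38 / (15·ln(38))) = 1/ln(38) ≈ 0.2749

Interpretation: for a small percentage change in X, the percentage change in Y is approximately 0.27 times as large.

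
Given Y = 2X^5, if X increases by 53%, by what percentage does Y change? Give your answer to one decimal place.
738.4%

For Y = 2X^5:
If X → X(1 + 0.53)
Then Y → Y · (1 + 0.53)^5
     ≈ Y · 8.3841

Percentage change = ((1 + 0.53)^5 − 1) × 100% ≈ 738.4%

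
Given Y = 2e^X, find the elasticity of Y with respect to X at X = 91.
Elasticity = 91

Elasticity = (dY/dX) · (X/Y)

dY/dX = 2·e^X
At X = 91: dY/dX = 2·e^91, Y = 2·e^91

Elasticity = (2·e^91) · (91 / (2·e^91)) = 91

Interpretation: for a small percentage change in X, the percentage change in Y is approximately 91.00 times as large.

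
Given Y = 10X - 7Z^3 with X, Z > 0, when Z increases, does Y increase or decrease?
Y decreases

Taking the partial derivative:
∂Y/∂Z = -21Z^2

∂Y/∂Z = -21Z^2 < 0 (assuming positive values)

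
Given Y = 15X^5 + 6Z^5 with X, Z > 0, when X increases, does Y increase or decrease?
Y increases

Taking the partial derivative:
∂Y/∂X = 75X^4

∂Y/∂X = 75X^4 > 0 (assuming positive values)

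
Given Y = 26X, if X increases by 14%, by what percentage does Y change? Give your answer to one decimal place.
14.0%

For Y = 26X:
If X → X(1 + 0.14)
Then Y → Y · (1 + 0.14)^1
     = Y · 1.1400

Percentage change = ((1 + 0.14)^1 − 1) × 100% = 14.0%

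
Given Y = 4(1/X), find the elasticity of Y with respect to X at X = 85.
Elasticity = -1

Elasticity = (dY/dX) · (X/Y)

dY/dX = -4/X²
At X = 85: dY/dX = -4/7225, Y = 4/85

Elasticity = (-4/7225) · (85 / (4/85)) = -1

Interpretation: for a small percentage change in X, the percentage change in Y is approximately -1.00 times as large.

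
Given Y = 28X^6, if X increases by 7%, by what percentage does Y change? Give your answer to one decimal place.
50.1%

For Y = 28X^6:
If X → X(1 + 0.07)
Then Y → Y · (1 + 0.07)^6
     ≈ Y · 1.5007

Percentage change = ((1 + 0.07)^6 − 1) × 100% ≈ 50.1%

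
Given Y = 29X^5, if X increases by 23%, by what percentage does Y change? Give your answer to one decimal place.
181.5%

For Y = 29X^5:
If X → X(1 + 0.23)
Then Y → Y · (1 + 0.23)^5
     ≈ Y · 2.8153

Percentage change = ((1 + 0.23)^5 − 1) × 100% ≈ 181.5%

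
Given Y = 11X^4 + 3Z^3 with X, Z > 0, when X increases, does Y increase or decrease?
Y increases

Taking the partial derivative:
∂Y/∂X = 44X^3

∂Y/∂X = 44X^3 > 0 (assuming positive values)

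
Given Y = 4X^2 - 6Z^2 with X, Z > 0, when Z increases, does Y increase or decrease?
Y decreases

Taking the partial derivative:
∂Y/∂Z = -12Z

∂Y/∂Z = -12Z < 0 (assuming positive values)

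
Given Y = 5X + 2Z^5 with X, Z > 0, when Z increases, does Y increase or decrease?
Y increases

Taking the partial derivative:
∂Y/∂Z = 10Z^4

∂Y/∂Z = 10Z^4 > 0 (assuming positive values)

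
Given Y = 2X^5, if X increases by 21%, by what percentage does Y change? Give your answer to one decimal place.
159.4%

For Y = 2X^5:
If X → X(1 + 0.21)
Then Y → Y · (1 + 0.21)^5
     ≈ Y · 2.5937

Percentage change = ((1 + 0.21)^5 − 1) × 100% ≈ 159.4%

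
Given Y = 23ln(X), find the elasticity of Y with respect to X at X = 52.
Elasticity = 1/ln(52) ≈ 0.2531

Elasticity = (dY/dX) · (X/Y)

dY/dX = 23/X
At X = 52: dY/dX = 23/52, Y = 23·ln(52)

Elasticity = (23/52) · (52 / (23·ln(52))) = 1/ln(52) ≈ 0.2531

Interpretation: for a small percentage change in X, the percentage change in Y is approximately 0.25 times as large.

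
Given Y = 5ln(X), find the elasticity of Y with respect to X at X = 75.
Elasticity = 1/ln(75) ≈ 0.2316

Elasticity = (dY/dX) · (X/Y)

dY/dX = 5/X
At X = 75: dY/dX = 1/15, Y = 5·ln(75)

Elasticity = (1/15) · (75 / (5·ln(75))) = 1/ln(75) ≈ 0.2316

Interpretation: for a small percentage change in X, the percentage change in Y is approximately 0.23 times as large.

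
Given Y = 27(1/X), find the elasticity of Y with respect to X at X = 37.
Elasticity = -1

Elasticity = (dY/dX) · (X/Y)

dY/dX = -27/X²
At X = 37: dY/dX = -27/1369, Y = 27/37

Elasticity = (-27/1369) · (37 / (27/37)) = -1

Interpretation: for a small percentage change in X, the percentage change in Y is approximately -1.00 times as large.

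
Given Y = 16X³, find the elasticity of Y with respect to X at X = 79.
Elasticity = 3

Elasticity = (dY/dX) · (X/Y)

dY/dX = 48·X²
At X = 79: dY/dX = 299568, Y = 7888624

Elasticity = 299568 · (79 / 7888624) = 3

Interpretation: for a small percentage change in X, the percentage change in Y is approximately 3.00 times as large.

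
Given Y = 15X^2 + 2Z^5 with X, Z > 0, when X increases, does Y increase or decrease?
Y increases

Taking the partial derivative:
∂Y/∂X = 30X

∂Y/∂X = 30X > 0 (assuming positive values)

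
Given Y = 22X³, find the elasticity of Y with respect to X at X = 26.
Elasticity = 3

Elasticity = (dY/dX) · (X/Y)

dY/dX = 66·X²
At X = 26: dY/dX = 44616, Y = 386672

Elasticity = 44616 · (26 / 386672) = 3

Interpretation: for a small percentage change in X, the percentage change in Y is approximately 3.00 times as large.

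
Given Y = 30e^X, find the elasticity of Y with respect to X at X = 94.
Elasticity = 94

Elasticity = (dY/dX) · (X/Y)

dY/dX = 30·e^X
At X = 94: dY/dX = 30·e^94, Y = 30·e^94

Elasticity = (30·e^94) · (94 / (30·e^94)) = 94

Interpretation: for a small percentage change in X, the percentage change in Y is approximately 94.00 times as large.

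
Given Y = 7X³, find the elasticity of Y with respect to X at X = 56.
Elasticity = 3

Elasticity = (dY/dX) · (X/Y)

dY/dX = 21·X²
At X = 56: dY/dX = 65856, Y = 1229312

Elasticity = 65856 · (56 / 1229312) = 3

Interpretation: for a small percentage change in X, the percentage change in Y is approximately 3.00 times as large.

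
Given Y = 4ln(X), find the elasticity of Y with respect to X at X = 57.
Elasticity = 1/ln(57) ≈ 0.2473

Elasticity = (dY/dX) · (X/Y)

dY/dX = 4/X
At X = 57: dY/dX = 4/57, Y = 4·ln(57)

Elasticity = (4/57) · (57 / (4·ln(57))) = 1/ln(57) ≈ 0.2473

Interpretation: for a small percentage change in X, the percentage change in Y is approximately 0.25 times as large.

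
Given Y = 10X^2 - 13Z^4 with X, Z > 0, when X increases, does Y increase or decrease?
Y increases

Taking the partial derivative:
∂Y/∂X = 20X

∂Y/∂X = 20X > 0 (assuming positive values)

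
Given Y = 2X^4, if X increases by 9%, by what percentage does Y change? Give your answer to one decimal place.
41.2%

For Y = 2X^4:
If X → X(1 + 0.09)
Then Y → Y · (1 + 0.09)^4
     ≈ Y · 1.4116

Percentage change = ((1 + 0.09)^4 − 1) × 100% ≈ 41.2%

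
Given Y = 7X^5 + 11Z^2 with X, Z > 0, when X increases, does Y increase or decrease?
Y increases

Taking the partial derivative:
∂Y/∂X = 35X^4

∂Y/∂X = 35X^4 > 0 (assuming positive values)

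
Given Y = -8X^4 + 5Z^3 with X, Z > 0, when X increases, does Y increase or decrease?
Y decreases

Taking the partial derivative:
∂Y/∂X = -32X^3

∂Y/∂X = -32X^3 < 0 (assuming positive values)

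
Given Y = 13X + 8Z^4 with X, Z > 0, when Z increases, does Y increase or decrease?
Y increases

Taking the partial derivative:
∂Y/∂Z = 32Z^3

∂Y/∂Z = 32Z^3 > 0 (assuming positive values)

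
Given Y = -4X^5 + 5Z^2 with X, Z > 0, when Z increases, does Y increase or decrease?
Y increases

Taking the partial derivative:
∂Y/∂Z = 10Z

∂Y/∂Z = 10Z > 0 (assuming positive values)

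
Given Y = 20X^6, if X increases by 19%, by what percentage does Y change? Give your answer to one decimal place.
184.0%

For Y = 20X^6:
If X → X(1 + 0.19)
Then Y → Y · (1 + 0.19)^6
     ≈ Y · 2.8398

Percentage change = ((1 + 0.19)^6 − 1) × 100% ≈ 184.0%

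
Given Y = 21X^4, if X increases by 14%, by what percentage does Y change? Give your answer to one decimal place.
68.9%

For Y = 21X^4:
If X → X(1 + 0.14)
Then Y → Y · (1 + 0.14)^4
     ≈ Y · 1.6890

Percentage change = ((1 + 0.14)^4 − 1) × 100% ≈ 68.9%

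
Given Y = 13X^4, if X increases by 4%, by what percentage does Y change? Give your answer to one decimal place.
17.0%

For Y = 13X^4:
If X → X(1 + 0.04)
Then Y → Y · (1 + 0.04)^4
     ≈ Y · 1.1699

Percentage change = ((1 + 0.04)^4 − 1) × 100% ≈ 17.0%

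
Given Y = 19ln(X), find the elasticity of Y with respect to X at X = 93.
Elasticity = 1/ln(93) ≈ 0.2206

Elasticity = (dY/dX) · (X/Y)

dY/dX = 19/X
At X = 93: dY/dX = 19/93, Y = 19·ln(93)

Elasticity = (19/93) · (93 / (19·ln(93))) = 1/ln(93) ≈ 0.2206

Interpretation: for a small percentage change in X, the percentage change in Y is approximately 0.22 times as large.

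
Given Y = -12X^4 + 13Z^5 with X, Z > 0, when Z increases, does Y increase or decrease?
Y increases

Taking the partial derivative:
∂Y/∂Z = 65Z^4

∂Y/∂Z = 65Z^4 > 0 (assuming positive values)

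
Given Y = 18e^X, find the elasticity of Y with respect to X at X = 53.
Elasticity = 53

Elasticity = (dY/dX) · (X/Y)

dY/dX = 18·e^X
At X = 53: dY/dX = 18·e^53, Y = 18·e^53

Elasticity = (18·e^53) · (53 / (18·e^53)) = 53

Interpretation: for a small percentage change in X, the percentage change in Y is approximately 53.00 times as large.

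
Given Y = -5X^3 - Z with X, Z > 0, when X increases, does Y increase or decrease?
Y decreases

Taking the partial derivative:
∂Y/∂X = -15X^2

∂Y/∂X = -15X^2 < 0 (assuming positive values)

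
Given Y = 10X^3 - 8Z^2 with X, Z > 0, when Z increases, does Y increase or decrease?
Y decreases

Taking the partial derivative:
∂Y/∂Z = -16Z

∂Y/∂Z = -16Z < 0 (assuming positive values)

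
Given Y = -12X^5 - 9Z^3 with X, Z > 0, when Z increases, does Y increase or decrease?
Y decreases

Taking the partial derivative:
∂Y/∂Z = -27Z^2

∂Y/∂Z = -27Z^2 < 0 (assuming positive values)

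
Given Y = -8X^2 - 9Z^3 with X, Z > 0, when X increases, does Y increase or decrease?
Y decreases

Taking the partial derivative:
∂Y/∂X = -16X

∂Y/∂X = -16X < 0 (assuming positive values)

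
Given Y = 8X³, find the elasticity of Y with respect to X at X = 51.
Elasticity = 3

Elasticity = (dY/dX) · (X/Y)

dY/dX = 24·X²
At X = 51: dY/dX = 62424, Y = 1061208

Elasticity = 62424 · (51 / 1061208) = 3

Interpretation: for a small percentage change in X, the percentage change in Y is approximately 3.00 times as large.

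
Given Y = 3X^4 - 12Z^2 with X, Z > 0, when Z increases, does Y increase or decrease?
Y decreases

Taking the partial derivative:
∂Y/∂Z = -24Z

∂Y/∂Z = -24Z < 0 (assuming positive values)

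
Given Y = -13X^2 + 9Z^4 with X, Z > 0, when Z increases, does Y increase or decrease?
Y increases

Taking the partial derivative:
∂Y/∂Z = 36Z^3

∂Y/∂Z = 36Z^3 > 0 (assuming positive values)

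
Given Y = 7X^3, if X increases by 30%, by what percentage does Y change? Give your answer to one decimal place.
119.7%

For Y = 7X^3:
If X → X(1 + 0.3)
Then Y → Y · (1 + 0.3)^3
     = Y · 2.1970

Percentage change = ((1 + 0.3)^3 − 1) × 100% = 119.7%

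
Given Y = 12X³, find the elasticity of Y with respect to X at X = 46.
Elasticity = 3

Elasticity = (dY/dX) · (X/Y)

dY/dX = 36·X²
At X = 46: dY/dX = 76176, Y = 1168032

Elasticity = 76176 · (46 / 1168032) = 3

Interpretation: for a small percentage change in X, the percentage change in Y is approximately 3.00 times as large.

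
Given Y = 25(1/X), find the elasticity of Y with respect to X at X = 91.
Elasticity = -1

Elasticity = (dY/dX) · (X/Y)

dY/dX = -25/X²
At X = 91: dY/dX = -25/8281, Y = 25/91

Elasticity = (-25/8281) · (91 / (25/91)) = -1

Interpretation: for a small percentage change in X, the percentage change in Y is approximately -1.00 times as large.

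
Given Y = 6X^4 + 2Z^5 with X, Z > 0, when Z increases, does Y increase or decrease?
Y increases

Taking the partial derivative:
∂Y/∂Z = 10Z^4

∂Y/∂Z = 10Z^4 > 0 (assuming positive values)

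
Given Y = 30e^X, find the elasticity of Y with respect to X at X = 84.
Elasticity = 84

Elasticity = (dY/dX) · (X/Y)

dY/dX = 30·e^X
At X = 84: dY/dX = 30·e^84, Y = 30·e^84

Elasticity = (30·e^84) · (84 / (30·e^84)) = 84

Interpretation: for a small percentage change in X, the percentage change in Y is approximately 84.00 times as large.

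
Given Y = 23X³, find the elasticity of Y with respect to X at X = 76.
Elasticity = 3

Elasticity = (dY/dX) · (X/Y)

dY/dX = 69·X²
At X = 76: dY/dX = 398544, Y = 10096448

Elasticity = 398544 · (76 / 10096448) = 3

Interpretation: for a small percentage change in X, the percentage change in Y is approximately 3.00 times as large.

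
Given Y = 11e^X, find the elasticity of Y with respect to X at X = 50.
Elasticity = 50

Elasticity = (dY/dX) · (X/Y)

dY/dX = 11·e^X
At X = 50: dY/dX = 11·e^50, Y = 11·e^50

Elasticity = (11·e^50) · (50 / (11·e^50)) = 50

Interpretation: for a small percentage change in X, the percentage change in Y is approximately 50.00 times as large.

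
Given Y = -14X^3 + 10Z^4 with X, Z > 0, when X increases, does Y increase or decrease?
Y decreases

Taking the partial derivative:
∂Y/∂X = -42X^2

∂Y/∂X = -42X^2 < 0 (assuming positive values)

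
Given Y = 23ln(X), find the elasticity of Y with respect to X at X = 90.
Elasticity = 1/ln(90) ≈ 0.2222

Elasticity = (dY/dX) · (X/Y)

dY/dX = 23/X
At X = 90: dY/dX = 23/90, Y = 23·ln(90)

Elasticity = (23/90) · (90 / (23·ln(90))) = 1/ln(90) ≈ 0.2222

Interpretation: for a small percentage change in X, the percentage change in Y is approximately 0.22 times as large.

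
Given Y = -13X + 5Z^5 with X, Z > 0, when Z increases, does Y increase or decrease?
Y increases

Taking the partial derivative:
∂Y/∂Z = 25Z^4

∂Y/∂Z = 25Z^4 > 0 (assuming positive values)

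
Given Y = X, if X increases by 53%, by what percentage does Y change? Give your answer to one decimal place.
53.0%

For Y = X:
If X → X(1 + 0.53)
Then Y → Y · (1 + 0.53)^1
     = Y · 1.5300

Percentage change = ((1 + 0.53)^1 − 1) × 100% = 53.0%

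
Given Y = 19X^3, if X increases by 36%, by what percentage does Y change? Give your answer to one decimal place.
151.5%

For Y = 19X^3:
If X → X(1 + 0.36)
Then Y → Y · (1 + 0.36)^3
     ≈ Y · 2.5155

Percentage change = ((1 + 0.36)^3 − 1) × 100% ≈ 151.5%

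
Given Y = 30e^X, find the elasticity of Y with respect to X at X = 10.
Elasticity = 10

Elasticity = (dY/dX) · (X/Y)

dY/dX = 30·e^X
At X = 10: dY/dX = 30·e^10, Y = 30·e^10

Elasticity = (30·e^10) · (10 / (30·e^10)) = 10

Interpretation: for a small percentage change in X, the percentage change in Y is approximately 10.00 times as large.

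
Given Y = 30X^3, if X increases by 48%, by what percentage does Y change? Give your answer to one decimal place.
224.2%

For Y = 30X^3:
If X → X(1 + 0.48)
Then Y → Y · (1 + 0.48)^3
     ≈ Y · 3.2418

Percentage change = ((1 + 0.48)^3 − 1) × 100% ≈ 224.2%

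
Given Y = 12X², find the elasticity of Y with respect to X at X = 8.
Elasticity = 2

Elasticity = (dY/dX) · (X/Y)

dY/dX = 24·X
At X = 8: dY/dX = 192, Y = 768

Elasticity = 192 · (8 / 768) = 2

Interpretation: for a small percentage change in X, the percentage change in Y is approximately 2.00 times as large.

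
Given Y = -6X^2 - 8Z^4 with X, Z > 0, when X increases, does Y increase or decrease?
Y decreases

Taking the partial derivative:
∂Y/∂X = -12X

∂Y/∂X = -12X < 0 (assuming positive values)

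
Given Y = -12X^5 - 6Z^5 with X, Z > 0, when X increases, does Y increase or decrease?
Y decreases

Taking the partial derivative:
∂Y/∂X = -60X^4

∂Y/∂X = -60X^4 < 0 (assuming positive values)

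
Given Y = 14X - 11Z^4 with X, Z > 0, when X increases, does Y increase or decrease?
Y increases

Taking the partial derivative:
∂Y/∂X = 14

∂Y/∂X = 14 > 0 (assuming positive values)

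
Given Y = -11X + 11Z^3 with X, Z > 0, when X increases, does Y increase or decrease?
Y decreases

Taking the partial derivative:
∂Y/∂X = -11

∂Y/∂X = -11 < 0 (assuming positive values)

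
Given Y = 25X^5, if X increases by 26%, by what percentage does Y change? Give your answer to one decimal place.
217.6%

For Y = 25X^5:
If X → X(1 + 0.26)
Then Y → Y · (1 + 0.26)^5
     ≈ Y · 3.1758

Percentage change = ((1 + 0.26)^5 − 1) × 100% ≈ 217.6%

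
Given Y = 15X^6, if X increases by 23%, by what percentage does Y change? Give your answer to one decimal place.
246.3%

For Y = 15X^6:
If X → X(1 + 0.23)
Then Y → Y · (1 + 0.23)^6
     ≈ Y · 3.4628

Percentage change = ((1 + 0.23)^6 − 1) × 100% ≈ 246.3%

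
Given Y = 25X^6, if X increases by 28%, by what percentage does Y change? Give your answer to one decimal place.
339.8%

For Y = 25X^6:
If X → X(1 + 0.28)
Then Y → Y · (1 + 0.28)^6
     ≈ Y · 4.3980

Percentage change = ((1 + 0.28)^6 − 1) × 100% ≈ 339.8%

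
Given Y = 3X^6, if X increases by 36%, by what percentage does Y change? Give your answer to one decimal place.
532.8%

For Y = 3X^6:
If X → X(1 + 0.36)
Then Y → Y · (1 + 0.36)^6
     ≈ Y · 6.3275

Percentage change = ((1 + 0.36)^6 − 1) × 100% ≈ 532.8%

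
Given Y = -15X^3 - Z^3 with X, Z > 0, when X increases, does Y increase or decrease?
Y decreases

Taking the partial derivative:
∂Y/∂X = -45X^2

∂Y/∂X = -45X^2 < 0 (assuming positive values)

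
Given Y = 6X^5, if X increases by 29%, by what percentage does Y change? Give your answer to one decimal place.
257.2%

For Y = 6X^5:
If X → X(1 + 0.29)
Then Y → Y · (1 + 0.29)^5
     ≈ Y · 3.5723

Percentage change = ((1 + 0.29)^5 − 1) × 100% ≈ 257.2%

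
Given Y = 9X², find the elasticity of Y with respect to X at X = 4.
Elasticity = 2

Elasticity = (dY/dX) · (X/Y)

dY/dX = 18·X
At X = 4: dY/dX = 72, Y = 144

Elasticity = 72 · (4 / 144) = 2

Interpretation: for a small percentage change in X, the percentage change in Y is approximately 2.00 times as large.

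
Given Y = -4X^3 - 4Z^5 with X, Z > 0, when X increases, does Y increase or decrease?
Y decreases

Taking the partial derivative:
∂Y/∂X = -12X^2

∂Y/∂X = -12X^2 < 0 (assuming positive values)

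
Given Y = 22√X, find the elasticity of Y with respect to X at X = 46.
Elasticity = 1/2

Elasticity = (dY/dX) · (X/Y)

dY/dX = 11/√X
At X = 46: dY/dX = 11·√46/46, Y = 22·√46

Elasticity = (11·√46/46) · (46 / (22·√46)) = 1/2

Interpretation: for a small percentage change in X, the percentage change in Y is approximately 0.50 times as large.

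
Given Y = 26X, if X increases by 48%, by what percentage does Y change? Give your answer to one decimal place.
48.0%

For Y = 26X:
If X → X(1 + 0.48)
Then Y → Y · (1 + 0.48)^1
     = Y · 1.4800

Percentage change = ((1 + 0.48)^1 − 1) × 100% = 48.0%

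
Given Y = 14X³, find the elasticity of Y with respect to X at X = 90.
Elasticity = 3

Elasticity = (dY/dX) · (X/Y)

dY/dX = 42·X²
At X = 90: dY/dX = 340200, Y = 10206000

Elasticity = 340200 · (90 / 10206000) = 3

Interpretation: for a small percentage change in X, the percentage change in Y is approximately 3.00 times as large.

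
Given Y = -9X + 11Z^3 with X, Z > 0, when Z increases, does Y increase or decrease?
Y increases

Taking the partial derivative:
∂Y/∂Z = 33Z^2

∂Y/∂Z = 33Z^2 > 0 (assuming positive values)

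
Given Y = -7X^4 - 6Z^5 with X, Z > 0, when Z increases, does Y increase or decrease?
Y decreases

Taking the partial derivative:
∂Y/∂Z = -30Z^4

∂Y/∂Z = -30Z^4 < 0 (assuming positive values)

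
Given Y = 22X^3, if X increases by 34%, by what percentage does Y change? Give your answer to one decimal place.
140.6%

For Y = 22X^3:
If X → X(1 + 0.34)
Then Y → Y · (1 + 0.34)^3
     ≈ Y · 2.4061

Percentage change = ((1 + 0.34)^3 − 1) × 100% ≈ 140.6%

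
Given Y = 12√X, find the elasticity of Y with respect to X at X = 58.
Elasticity = 1/2

Elasticity = (dY/dX) · (X/Y)

dY/dX = 6/√X
At X = 58: dY/dX = 3·√58/29, Y = 12·√58

Elasticity = (3·√58/29) · (58 / (12·√58)) = 1/2

Interpretation: for a small percentage change in X, the percentage change in Y is approximately 0.50 times as large.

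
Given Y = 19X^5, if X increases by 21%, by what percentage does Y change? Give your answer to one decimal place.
159.4%

For Y = 19X^5:
If X → X(1 + 0.21)
Then Y → Y · (1 + 0.21)^5
     ≈ Y · 2.5937

Percentage change = ((1 + 0.21)^5 − 1) × 100% ≈ 159.4%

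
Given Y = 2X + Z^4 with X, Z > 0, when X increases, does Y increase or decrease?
Y increases

Taking the partial derivative:
∂Y/∂X = 2

∂Y/∂X = 2 > 0 (assuming positive values)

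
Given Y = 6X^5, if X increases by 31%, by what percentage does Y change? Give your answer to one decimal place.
285.8%

For Y = 6X^5:
If X → X(1 + 0.31)
Then Y → Y · (1 + 0.31)^5
     ≈ Y · 3.8579

Percentage change = ((1 + 0.31)^5 − 1) × 100% ≈ 285.8%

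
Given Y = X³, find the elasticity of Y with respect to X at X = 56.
Elasticity = 3

Elasticity = (dY/dX) · (X/Y)

dY/dX = 3·X²
At X = 56: dY/dX = 9408, Y = 175616

Elasticity = 9408 · (56 / 175616) = 3

Interpretation: for a small percentage change in X, the percentage change in Y is approximately 3.00 times as large.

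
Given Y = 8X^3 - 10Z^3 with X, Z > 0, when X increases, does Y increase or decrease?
Y increases

Taking the partial derivative:
∂Y/∂X = 24X^2

∂Y/∂X = 24X^2 > 0 (assuming positive values)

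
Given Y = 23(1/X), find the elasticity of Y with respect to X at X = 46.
Elasticity = -1

Elasticity = (dY/dX) · (X/Y)

dY/dX = -23/X²
At X = 46: dY/dX = -1/92, Y = 1/2

Elasticity = (-1/92) · (46 / (1/2)) = -1

Interpretation: for a small percentage change in X, the percentage change in Y is approximately -1.00 times as large.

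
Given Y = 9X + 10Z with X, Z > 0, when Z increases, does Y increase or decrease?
Y increases

Taking the partial derivative:
∂Y/∂Z = 10

∂Y/∂Z = 10 > 0 (assuming positive values)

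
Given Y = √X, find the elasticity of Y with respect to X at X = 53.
Elasticity = 1/2

Elasticity = (dY/dX) · (X/Y)

dY/dX = 1/(2·√X)
At X = 53: dY/dX = √53/106, Y = √53

Elasticity = (√53/106) · (53 / (√53)) = 1/2

Interpretation: for a small percentage change in X, the percentage change in Y is approximately 0.50 times as large.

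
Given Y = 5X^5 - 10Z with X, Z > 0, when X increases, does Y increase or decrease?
Y increases

Taking the partial derivative:
∂Y/∂X = 25X^4

∂Y/∂X = 25X^4 > 0 (assuming positive values)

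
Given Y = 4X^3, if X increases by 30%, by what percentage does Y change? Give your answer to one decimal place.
119.7%

For Y = 4X^3:
If X → X(1 + 0.3)
Then Y → Y · (1 + 0.3)^3
     = Y · 2.1970

Percentage change = ((1 + 0.3)^3 − 1) × 100% = 119.7%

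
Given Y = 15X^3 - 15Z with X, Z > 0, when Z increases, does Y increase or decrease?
Y decreases

Taking the partial derivative:
∂Y/∂Z = -15

∂Y/∂Z = -15 < 0 (assuming positive values)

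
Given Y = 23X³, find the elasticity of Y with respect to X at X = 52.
Elasticity = 3

Elasticity = (dY/dX) · (X/Y)

dY/dX = 69·X²
At X = 52: dY/dX = 186576, Y = 3233984

Elasticity = 186576 · (52 / 3233984) = 3

Interpretation: for a small percentage change in X, the percentage change in Y is approximately 3.00 times as large.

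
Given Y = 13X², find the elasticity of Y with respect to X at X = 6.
Elasticity = 2

Elasticity = (dY/dX) · (X/Y)

dY/dX = 26·X
At X = 6: dY/dX = 156, Y = 468

Elasticity = 156 · (6 / 468) = 2

Interpretation: for a small percentage change in X, the percentage change in Y is approximately 2.00 times as large.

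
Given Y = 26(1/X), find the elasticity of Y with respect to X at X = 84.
Elasticity = -1

Elasticity = (dY/dX) · (X/Y)

dY/dX = -26/X²
At X = 84: dY/dX = -13/3528, Y = 13/42

Elasticity = (-13/3528) · (84 / (13/42)) = -1

Interpretation: for a small percentage change in X, the percentage change in Y is approximately -1.00 times as large.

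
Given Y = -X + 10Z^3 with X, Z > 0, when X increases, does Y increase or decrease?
Y decreases

Taking the partial derivative:
∂Y/∂X = -1

∂Y/∂X = -1 < 0 (assuming positive values)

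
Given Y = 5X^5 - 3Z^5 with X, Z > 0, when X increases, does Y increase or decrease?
Y increases

Taking the partial derivative:
∂Y/∂X = 25X^4

∂Y/∂X = 25X^4 > 0 (assuming positive values)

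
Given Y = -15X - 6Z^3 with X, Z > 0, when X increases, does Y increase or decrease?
Y decreases

Taking the partial derivative:
∂Y/∂X = -15

∂Y/∂X = -15 < 0 (assuming positive values)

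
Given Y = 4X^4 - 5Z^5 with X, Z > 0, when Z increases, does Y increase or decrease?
Y decreases

Taking the partial derivative:
∂Y/∂Z = -25Z^4

∂Y/∂Z = -25Z^4 < 0 (assuming positive values)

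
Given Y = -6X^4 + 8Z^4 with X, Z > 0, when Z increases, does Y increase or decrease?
Y increases

Taking the partial derivative:
∂Y/∂Z = 32Z^3

∂Y/∂Z = 32Z^3 > 0 (assuming positive values)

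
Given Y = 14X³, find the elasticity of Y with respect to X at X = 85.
Elasticity = 3

Elasticity = (dY/dX) · (X/Y)

dY/dX = 42·X²
At X = 85: dY/dX = 303450, Y = 8597750

Elasticity = 303450 · (85 / 8597750) = 3

Interpretation: for a small percentage change in X, the percentage change in Y is approximately 3.00 times as large.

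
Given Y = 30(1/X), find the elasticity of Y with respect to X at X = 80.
Elasticity = -1

Elasticity = (dY/dX) · (X/Y)

dY/dX = -30/X²
At X = 80: dY/dX = -3/640, Y = 3/8

Elasticity = (-3/640) · (80 / (3/8)) = -1

Interpretation: for a small percentage change in X, the percentage change in Y is approximately -1.00 times as large.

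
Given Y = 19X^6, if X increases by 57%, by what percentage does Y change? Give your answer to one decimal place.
1397.6%

For Y = 19X^6:
If X → X(1 + 0.57)
Then Y → Y · (1 + 0.57)^6
     ≈ Y · 14.9761

Percentage change = ((1 + 0.57)^6 − 1) × 100% ≈ 1397.6%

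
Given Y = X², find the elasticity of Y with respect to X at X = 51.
Elasticity = 2

Elasticity = (dY/dX) · (X/Y)

dY/dX = 2·X
At X = 51: dY/dX = 102, Y = 2601

Elasticity = 102 · (51 / 2601) = 2

Interpretation: for a small percentage change in X, the percentage change in Y is approximately 2.00 times as large.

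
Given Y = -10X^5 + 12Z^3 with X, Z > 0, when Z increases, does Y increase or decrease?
Y increases

Taking the partial derivative:
∂Y/∂Z = 36Z^2

∂Y/∂Z = 36Z^2 > 0 (assuming positive values)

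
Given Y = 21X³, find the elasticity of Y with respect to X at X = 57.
Elasticity = 3

Elasticity = (dY/dX) · (X/Y)

dY/dX = 63·X²
At X = 57: dY/dX = 204687, Y = 3889053

Elasticity = 204687 · (57 / 3889053) = 3

Interpretation: for a small percentage change in X, the percentage change in Y is approximately 3.00 times as large.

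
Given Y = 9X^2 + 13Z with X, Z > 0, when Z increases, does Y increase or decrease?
Y increases

Taking the partial derivative:
∂Y/∂Z = 13

∂Y/∂Z = 13 > 0 (assuming positive values)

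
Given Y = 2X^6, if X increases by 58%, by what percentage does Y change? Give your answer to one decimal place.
1455.8%

For Y = 2X^6:
If X → X(1 + 0.58)
Then Y → Y · (1 + 0.58)^6
     ≈ Y · 15.5576

Percentage change = ((1 + 0.58)^6 − 1) × 100% ≈ 1455.8%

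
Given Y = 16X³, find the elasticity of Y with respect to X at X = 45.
Elasticity = 3

Elasticity = (dY/dX) · (X/Y)

dY/dX = 48·X²
At X = 45: dY/dX = 97200, Y = 1458000

Elasticity = 97200 · (45 / 1458000) = 3

Interpretation: for a small percentage change in X, the percentage change in Y is approximately 3.00 times as large.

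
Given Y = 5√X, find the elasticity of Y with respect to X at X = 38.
Elasticity = 1/2

Elasticity = (dY/dX) · (X/Y)

dY/dX = 5/(2·√X)
At X = 38: dY/dX = 5·√38/76, Y = 5·√38

Elasticity = (5·√38/76) · (38 / (5·√38)) = 1/2

Interpretation: for a small percentage change in X, the percentage change in Y is approximately 0.50 times as large.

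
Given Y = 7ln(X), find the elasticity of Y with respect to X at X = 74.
Elasticity = 1/ln(74) ≈ 0.2323

Elasticity = (dY/dX) · (X/Y)

dY/dX = 7/X
At X = 74: dY/dX = 7/74, Y = 7·ln(74)

Elasticity = (7/74) · (74 / (7·ln(74))) = 1/ln(74) ≈ 0.2323

Interpretation: for a small percentage change in X, the percentage change in Y is approximately 0.23 times as large.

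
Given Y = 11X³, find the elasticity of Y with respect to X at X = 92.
Elasticity = 3

Elasticity = (dY/dX) · (X/Y)

dY/dX = 33·X²
At X = 92: dY/dX = 279312, Y = 8565568

Elasticity = 279312 · (92 / 8565568) = 3

Interpretation: for a small percentage change in X, the percentage change in Y is approximately 3.00 times as large.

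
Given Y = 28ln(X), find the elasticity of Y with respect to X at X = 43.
Elasticity = 1/ln(43) ≈ 0.2659

Elasticity = (dY/dX) · (X/Y)

dY/dX = 28/X
At X = 43: dY/dX = 28/43, Y = 28·ln(43)

Elasticity = (28/43) · (43 / (28·ln(43))) = 1/ln(43) ≈ 0.2659

Interpretation: for a small percentage change in X, the percentage change in Y is approximately 0.27 times as large.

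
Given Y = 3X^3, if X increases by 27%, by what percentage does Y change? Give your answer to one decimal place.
104.8%

For Y = 3X^3:
If X → X(1 + 0.27)
Then Y → Y · (1 + 0.27)^3
     ≈ Y · 2.0484

Percentage change = ((1 + 0.27)^3 − 1) × 100% ≈ 104.8%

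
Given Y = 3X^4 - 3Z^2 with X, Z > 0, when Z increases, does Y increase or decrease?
Y decreases

Taking the partial derivative:
∂Y/∂Z = -6Z

∂Y/∂Z = -6Z < 0 (assuming positive values)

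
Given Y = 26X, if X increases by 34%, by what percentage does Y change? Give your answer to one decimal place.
34.0%

For Y = 26X:
If X → X(1 + 0.34)
Then Y → Y · (1 + 0.34)^1
     = Y · 1.3400

Percentage change = ((1 + 0.34)^1 − 1) × 100% = 34.0%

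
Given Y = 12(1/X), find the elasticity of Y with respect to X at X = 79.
Elasticity = -1

Elasticity = (dY/dX) · (X/Y)

dY/dX = -12/X²
At X = 79: dY/dX = -12/6241, Y = 12/79

Elasticity = (-12/6241) · (79 / (12/79)) = -1

Interpretation: for a small percentage change in X, the percentage change in Y is approximately -1.00 times as large.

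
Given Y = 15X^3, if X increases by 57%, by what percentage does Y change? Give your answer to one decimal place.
287.0%

For Y = 15X^3:
If X → X(1 + 0.57)
Then Y → Y · (1 + 0.57)^3
     ≈ Y · 3.8699

Percentage change = ((1 + 0.57)^3 − 1) × 100% ≈ 287.0%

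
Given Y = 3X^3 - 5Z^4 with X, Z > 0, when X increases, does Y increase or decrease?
Y increases

Taking the partial derivative:
∂Y/∂X = 9X^2

∂Y/∂X = 9X^2 > 0 (assuming positive values)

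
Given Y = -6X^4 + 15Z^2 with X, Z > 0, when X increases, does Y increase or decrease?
Y decreases

Taking the partial derivative:
∂Y/∂X = -24X^3

∂Y/∂X = -24X^3 < 0 (assuming positive values)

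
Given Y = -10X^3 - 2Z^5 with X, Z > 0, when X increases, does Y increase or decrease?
Y decreases

Taking the partial derivative:
∂Y/∂X = -30X^2

∂Y/∂X = -30X^2 < 0 (assuming positive values)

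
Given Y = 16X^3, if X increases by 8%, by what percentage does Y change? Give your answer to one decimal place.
26.0%

For Y = 16X^3:
If X → X(1 + 0.08)
Then Y → Y · (1 + 0.08)^3
     ≈ Y · 1.2597

Percentage change = ((1 + 0.08)^3 − 1) × 100% ≈ 26.0%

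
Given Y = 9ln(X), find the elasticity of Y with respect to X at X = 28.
Elasticity = 1/ln(28) ≈ 0.3001

Elasticity = (dY/dX) · (X/Y)

dY/dX = 9/X
At X = 28: dY/dX = 9/28, Y = 9·ln(28)

Elasticity = (9/28) · (28 / (9·ln(28))) = 1/ln(28) ≈ 0.3001

Interpretation: for a small percentage change in X, the percentage change in Y is approximately 0.30 times as large.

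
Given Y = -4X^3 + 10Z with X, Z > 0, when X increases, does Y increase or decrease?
Y decreases

Taking the partial derivative:
∂Y/∂X = -12X^2

∂Y/∂X = -12X^2 < 0 (assuming positive values)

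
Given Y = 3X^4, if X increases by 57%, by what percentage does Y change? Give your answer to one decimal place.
507.6%

For Y = 3X^4:
If X → X(1 + 0.57)
Then Y → Y · (1 + 0.57)^4
     ≈ Y · 6.0757

Percentage change = ((1 + 0.57)^4 − 1) × 100% ≈ 507.6%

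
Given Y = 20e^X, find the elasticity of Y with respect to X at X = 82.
Elasticity = 82

Elasticity = (dY/dX) · (X/Y)

dY/dX = 20·e^X
At X = 82: dY/dX = 20·e^82, Y = 20·e^82

Elasticity = (20·e^82) · (82 / (20·e^82)) = 82

Interpretation: for a small percentage change in X, the percentage change in Y is approximately 82.00 times as large.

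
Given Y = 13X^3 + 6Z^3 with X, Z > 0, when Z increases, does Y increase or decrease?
Y increases

Taking the partial derivative:
∂Y/∂Z = 18Z^2

∂Y/∂Z = 18Z^2 > 0 (assuming positive values)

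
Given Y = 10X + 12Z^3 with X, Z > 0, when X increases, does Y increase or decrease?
Y increases

Taking the partial derivative:
∂Y/∂X = 10

∂Y/∂X = 10 > 0 (assuming positive values)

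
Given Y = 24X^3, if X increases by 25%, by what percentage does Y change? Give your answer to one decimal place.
95.3%

For Y = 24X^3:
If X → X(1 + 0.25)
Then Y → Y · (1 + 0.25)^3
     ≈ Y · 1.9531

Percentage change = ((1 + 0.25)^3 − 1) × 100% ≈ 95.3%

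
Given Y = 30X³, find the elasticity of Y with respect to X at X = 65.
Elasticity = 3

Elasticity = (dY/dX) · (X/Y)

dY/dX = 90·X²
At X = 65: dY/dX = 380250, Y = 8238750

Elasticity = 380250 · (65 / 8238750) = 3

Interpretation: for a small percentage change in X, the percentage change in Y is approximately 3.00 times as large.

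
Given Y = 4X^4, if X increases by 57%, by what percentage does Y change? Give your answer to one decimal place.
507.6%

For Y = 4X^4:
If X → X(1 + 0.57)
Then Y → Y · (1 + 0.57)^4
     ≈ Y · 6.0757

Percentage change = ((1 + 0.57)^4 − 1) × 100% ≈ 507.6%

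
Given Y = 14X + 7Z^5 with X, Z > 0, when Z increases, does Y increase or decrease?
Y increases

Taking the partial derivative:
∂Y/∂Z = 35Z^4

∂Y/∂Z = 35Z^4 > 0 (assuming positive values)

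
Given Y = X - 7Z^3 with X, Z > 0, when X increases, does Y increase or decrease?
Y increases

Taking the partial derivative:
∂Y/∂X = 1

∂Y/∂X = 1 > 0 (assuming positive values)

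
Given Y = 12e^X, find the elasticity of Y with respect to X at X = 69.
Elasticity = 69

Elasticity = (dY/dX) · (X/Y)

dY/dX = 12·e^X
At X = 69: dY/dX = 12·e^69, Y = 12·e^69

Elasticity = (12·e^69) · (69 / (12·e^69)) = 69

Interpretation: for a small percentage change in X, the percentage change in Y is approximately 69.00 times as large.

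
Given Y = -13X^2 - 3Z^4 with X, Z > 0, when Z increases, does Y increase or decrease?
Y decreases

Taking the partial derivative:
∂Y/∂Z = -12Z^3

∂Y/∂Z = -12Z^3 < 0 (assuming positive values)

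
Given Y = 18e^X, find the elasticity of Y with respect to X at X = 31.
Elasticity = 31

Elasticity = (dY/dX) · (X/Y)

dY/dX = 18·e^X
At X = 31: dY/dX = 18·e^31, Y = 18·e^31

Elasticity = (18·e^31) · (31 / (18·e^31)) = 31

Interpretation: for a small percentage change in X, the percentage change in Y is approximately 31.00 times as large.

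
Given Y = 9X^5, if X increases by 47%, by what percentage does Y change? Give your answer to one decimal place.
586.4%

For Y = 9X^5:
If X → X(1 + 0.47)
Then Y → Y · (1 + 0.47)^5
     ≈ Y · 6.8641

Percentage change = ((1 + 0.47)^5 − 1) × 100% ≈ 586.4%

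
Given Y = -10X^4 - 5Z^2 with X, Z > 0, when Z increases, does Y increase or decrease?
Y decreases

Taking the partial derivative:
∂Y/∂Z = -10Z

∂Y/∂Z = -10Z < 0 (assuming positive values)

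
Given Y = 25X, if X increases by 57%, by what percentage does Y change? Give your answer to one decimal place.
57.0%

For Y = 25X:
If X → X(1 + 0.57)
Then Y → Y · (1 + 0.57)^1
     = Y · 1.5700

Percentage change = ((1 + 0.57)^1 − 1) × 100% = 57.0%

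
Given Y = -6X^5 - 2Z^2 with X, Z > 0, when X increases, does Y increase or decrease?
Y decreases

Taking the partial derivative:
∂Y/∂X = -30X^4

∂Y/∂X = -30X^4 < 0 (assuming positive values)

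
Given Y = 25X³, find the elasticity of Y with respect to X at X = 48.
Elasticity = 3

Elasticity = (dY/dX) · (X/Y)

dY/dX = 75·X²
At X = 48: dY/dX = 172800, Y = 2764800

Elasticity = 172800 · (48 / 2764800) = 3

Interpretation: for a small percentage change in X, the percentage change in Y is approximately 3.00 times as large.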